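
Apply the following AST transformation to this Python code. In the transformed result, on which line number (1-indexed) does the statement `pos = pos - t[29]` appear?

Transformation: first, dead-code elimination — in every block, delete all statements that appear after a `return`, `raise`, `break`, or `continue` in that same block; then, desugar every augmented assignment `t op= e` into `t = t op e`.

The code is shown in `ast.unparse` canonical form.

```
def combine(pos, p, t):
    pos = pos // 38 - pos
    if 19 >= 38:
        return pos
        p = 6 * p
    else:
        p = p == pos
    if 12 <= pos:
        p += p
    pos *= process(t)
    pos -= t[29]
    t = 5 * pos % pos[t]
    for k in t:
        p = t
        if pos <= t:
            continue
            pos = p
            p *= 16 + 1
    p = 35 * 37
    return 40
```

10

Transformed code:
def combine(pos, p, t):
    pos = pos // 38 - pos
    if 19 >= 38:
        return pos
    else:
        p = p == pos
    if 12 <= pos:
        p = p + p
    pos = pos * process(t)
    pos = pos - t[29]
    t = 5 * pos % pos[t]
    for k in t:
        p = t
        if pos <= t:
            continue
    p = 35 * 37
    return 40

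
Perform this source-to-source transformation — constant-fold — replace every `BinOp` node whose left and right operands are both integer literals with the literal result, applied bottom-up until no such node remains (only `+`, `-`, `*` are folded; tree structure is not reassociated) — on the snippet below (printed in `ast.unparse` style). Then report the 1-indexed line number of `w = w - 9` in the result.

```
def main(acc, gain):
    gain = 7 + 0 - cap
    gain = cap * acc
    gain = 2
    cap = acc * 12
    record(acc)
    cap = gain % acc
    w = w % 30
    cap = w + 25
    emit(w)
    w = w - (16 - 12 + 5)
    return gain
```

Transformed code:
def main(acc, gain):
    gain = 7 - cap
    gain = cap * acc
    gain = 2
    cap = acc * 12
    record(acc)
    cap = gain % acc
    w = w % 30
    cap = w + 25
    emit(w)
    w = w - 9
    return gain

11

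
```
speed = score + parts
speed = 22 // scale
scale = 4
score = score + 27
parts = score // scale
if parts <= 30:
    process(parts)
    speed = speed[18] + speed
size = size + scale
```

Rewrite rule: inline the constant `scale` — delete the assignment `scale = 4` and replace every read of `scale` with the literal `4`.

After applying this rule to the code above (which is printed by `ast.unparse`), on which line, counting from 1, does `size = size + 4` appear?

Transformed code:
speed = score + parts
speed = 22 // 4
score = score + 27
parts = score // 4
if parts <= 30:
    process(parts)
    speed = speed[18] + speed
size = size + 4

8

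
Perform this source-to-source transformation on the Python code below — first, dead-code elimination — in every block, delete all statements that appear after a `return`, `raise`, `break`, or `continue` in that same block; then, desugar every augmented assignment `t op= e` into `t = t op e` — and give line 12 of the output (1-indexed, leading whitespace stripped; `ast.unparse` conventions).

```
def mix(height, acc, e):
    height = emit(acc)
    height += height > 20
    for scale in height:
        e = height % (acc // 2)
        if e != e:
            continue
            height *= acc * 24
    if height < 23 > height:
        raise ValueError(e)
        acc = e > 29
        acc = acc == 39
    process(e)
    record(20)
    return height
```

return height

Transformed code:
def mix(height, acc, e):
    height = emit(acc)
    height = height + (height > 20)
    for scale in height:
        e = height % (acc // 2)
        if e != e:
            continue
    if height < 23 > height:
        raise ValueError(e)
    process(e)
    record(20)
    return height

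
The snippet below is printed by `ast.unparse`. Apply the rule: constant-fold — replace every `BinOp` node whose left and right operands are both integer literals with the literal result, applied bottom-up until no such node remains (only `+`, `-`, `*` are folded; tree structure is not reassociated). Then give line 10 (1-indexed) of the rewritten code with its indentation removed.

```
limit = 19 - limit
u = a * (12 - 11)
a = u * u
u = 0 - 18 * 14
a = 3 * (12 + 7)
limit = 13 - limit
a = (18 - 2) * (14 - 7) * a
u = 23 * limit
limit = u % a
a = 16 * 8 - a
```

Transformed code:
limit = 19 - limit
u = a * 1
a = u * u
u = -252
a = 57
limit = 13 - limit
a = 112 * a
u = 23 * limit
limit = u % a
a = 128 - a

a = 128 - a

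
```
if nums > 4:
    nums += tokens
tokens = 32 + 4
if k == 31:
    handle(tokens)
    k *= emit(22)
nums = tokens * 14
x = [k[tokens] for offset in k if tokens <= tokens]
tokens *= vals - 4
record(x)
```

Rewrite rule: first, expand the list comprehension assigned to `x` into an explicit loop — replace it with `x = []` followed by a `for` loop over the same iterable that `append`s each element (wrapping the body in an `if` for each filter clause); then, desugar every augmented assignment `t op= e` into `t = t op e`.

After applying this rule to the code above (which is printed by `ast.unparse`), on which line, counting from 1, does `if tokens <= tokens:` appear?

Transformed code:
if nums > 4:
    nums = nums + tokens
tokens = 32 + 4
if k == 31:
    handle(tokens)
    k = k * emit(22)
nums = tokens * 14
x = []
for offset in k:
    if tokens <= tokens:
        x.append(k[tokens])
tokens = tokens * (vals - 4)
record(x)

10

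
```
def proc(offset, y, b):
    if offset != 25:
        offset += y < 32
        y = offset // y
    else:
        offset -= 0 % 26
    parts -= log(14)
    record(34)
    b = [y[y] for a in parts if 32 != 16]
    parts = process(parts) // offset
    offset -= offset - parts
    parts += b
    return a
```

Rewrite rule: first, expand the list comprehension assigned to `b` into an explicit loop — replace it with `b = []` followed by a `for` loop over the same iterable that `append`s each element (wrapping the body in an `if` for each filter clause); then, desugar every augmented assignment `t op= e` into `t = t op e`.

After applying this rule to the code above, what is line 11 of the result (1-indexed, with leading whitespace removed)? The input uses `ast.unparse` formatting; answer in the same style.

Transformed code:
def proc(offset, y, b):
    if offset != 25:
        offset = offset + (y < 32)
        y = offset // y
    else:
        offset = offset - 0 % 26
    parts = parts - log(14)
    record(34)
    b = []
    for a in parts:
        if 32 != 16:
            b.append(y[y])
    parts = process(parts) // offset
    offset = offset - (offset - parts)
    parts = parts + b
    return a

if 32 != 16:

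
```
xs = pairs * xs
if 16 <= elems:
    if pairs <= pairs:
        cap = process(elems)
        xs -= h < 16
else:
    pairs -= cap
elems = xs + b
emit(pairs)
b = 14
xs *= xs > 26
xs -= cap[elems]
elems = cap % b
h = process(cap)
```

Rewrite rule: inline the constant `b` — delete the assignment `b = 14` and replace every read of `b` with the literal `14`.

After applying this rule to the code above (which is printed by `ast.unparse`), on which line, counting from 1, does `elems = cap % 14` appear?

12

Transformed code:
xs = pairs * xs
if 16 <= elems:
    if pairs <= pairs:
        cap = process(elems)
        xs -= h < 16
else:
    pairs -= cap
elems = xs + 14
emit(pairs)
xs *= xs > 26
xs -= cap[elems]
elems = cap % 14
h = process(cap)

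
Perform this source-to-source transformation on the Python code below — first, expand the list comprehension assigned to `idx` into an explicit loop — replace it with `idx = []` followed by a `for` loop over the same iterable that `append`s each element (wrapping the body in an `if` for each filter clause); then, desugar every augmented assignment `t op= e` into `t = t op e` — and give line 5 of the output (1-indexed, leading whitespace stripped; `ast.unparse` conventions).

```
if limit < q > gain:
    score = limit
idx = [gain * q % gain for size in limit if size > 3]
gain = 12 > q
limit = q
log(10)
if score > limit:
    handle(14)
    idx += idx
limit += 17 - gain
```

if size > 3:

Transformed code:
if limit < q > gain:
    score = limit
idx = []
for size in limit:
    if size > 3:
        idx.append(gain * q % gain)
gain = 12 > q
limit = q
log(10)
if score > limit:
    handle(14)
    idx = idx + idx
limit = limit + (17 - gain)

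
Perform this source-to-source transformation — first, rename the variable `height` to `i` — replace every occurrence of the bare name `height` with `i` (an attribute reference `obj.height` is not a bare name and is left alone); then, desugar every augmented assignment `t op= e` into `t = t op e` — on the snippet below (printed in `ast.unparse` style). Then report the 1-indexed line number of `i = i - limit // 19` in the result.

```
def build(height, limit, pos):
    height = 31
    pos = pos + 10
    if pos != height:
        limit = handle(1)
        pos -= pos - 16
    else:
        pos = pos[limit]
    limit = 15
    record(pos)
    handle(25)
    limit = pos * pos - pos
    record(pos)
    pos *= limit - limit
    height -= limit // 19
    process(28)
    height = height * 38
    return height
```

15

Transformed code:
def build(i, limit, pos):
    i = 31
    pos = pos + 10
    if pos != i:
        limit = handle(1)
        pos = pos - (pos - 16)
    else:
        pos = pos[limit]
    limit = 15
    record(pos)
    handle(25)
    limit = pos * pos - pos
    record(pos)
    pos = pos * (limit - limit)
    i = i - limit // 19
    process(28)
    i = i * 38
    return i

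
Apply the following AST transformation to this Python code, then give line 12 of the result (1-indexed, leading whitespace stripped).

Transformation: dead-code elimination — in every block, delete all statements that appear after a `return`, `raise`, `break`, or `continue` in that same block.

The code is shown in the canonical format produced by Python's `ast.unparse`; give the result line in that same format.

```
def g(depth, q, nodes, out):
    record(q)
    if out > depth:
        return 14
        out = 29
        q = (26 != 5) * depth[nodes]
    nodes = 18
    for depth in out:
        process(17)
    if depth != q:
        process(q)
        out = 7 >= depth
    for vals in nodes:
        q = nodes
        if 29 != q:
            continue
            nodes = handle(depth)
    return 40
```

q = nodes

Transformed code:
def g(depth, q, nodes, out):
    record(q)
    if out > depth:
        return 14
    nodes = 18
    for depth in out:
        process(17)
    if depth != q:
        process(q)
        out = 7 >= depth
    for vals in nodes:
        q = nodes
        if 29 != q:
            continue
    return 40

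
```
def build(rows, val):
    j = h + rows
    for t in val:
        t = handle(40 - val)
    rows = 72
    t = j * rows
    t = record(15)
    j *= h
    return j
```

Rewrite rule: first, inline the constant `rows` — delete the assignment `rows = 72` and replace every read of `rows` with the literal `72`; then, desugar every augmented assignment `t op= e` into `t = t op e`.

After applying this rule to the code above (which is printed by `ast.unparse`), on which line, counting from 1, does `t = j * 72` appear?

Transformed code:
def build(rows, val):
    j = h + 72
    for t in val:
        t = handle(40 - val)
    t = j * 72
    t = record(15)
    j = j * h
    return j

5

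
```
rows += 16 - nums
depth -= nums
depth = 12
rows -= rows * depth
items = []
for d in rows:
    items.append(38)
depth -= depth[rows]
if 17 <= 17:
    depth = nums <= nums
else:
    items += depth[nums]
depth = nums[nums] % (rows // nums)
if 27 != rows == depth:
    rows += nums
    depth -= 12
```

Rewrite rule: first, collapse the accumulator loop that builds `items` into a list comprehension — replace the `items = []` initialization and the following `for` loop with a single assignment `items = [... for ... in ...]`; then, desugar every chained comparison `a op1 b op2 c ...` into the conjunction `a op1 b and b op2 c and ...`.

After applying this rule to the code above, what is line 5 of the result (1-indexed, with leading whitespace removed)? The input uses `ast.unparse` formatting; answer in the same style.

Transformed code:
rows += 16 - nums
depth -= nums
depth = 12
rows -= rows * depth
items = [38 for d in rows]
depth -= depth[rows]
if 17 <= 17:
    depth = nums <= nums
else:
    items += depth[nums]
depth = nums[nums] % (rows // nums)
if 27 != rows and rows == depth:
    rows += nums
    depth -= 12

items = [38 for d in rows]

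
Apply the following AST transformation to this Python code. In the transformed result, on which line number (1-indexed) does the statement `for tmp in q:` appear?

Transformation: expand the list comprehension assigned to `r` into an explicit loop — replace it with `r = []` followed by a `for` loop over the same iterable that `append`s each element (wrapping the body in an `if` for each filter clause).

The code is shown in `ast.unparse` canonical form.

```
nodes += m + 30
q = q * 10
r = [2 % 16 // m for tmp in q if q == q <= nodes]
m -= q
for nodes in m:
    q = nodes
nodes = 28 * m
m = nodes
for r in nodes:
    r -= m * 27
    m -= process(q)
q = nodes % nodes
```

4

Transformed code:
nodes += m + 30
q = q * 10
r = []
for tmp in q:
    if q == q <= nodes:
        r.append(2 % 16 // m)
m -= q
for nodes in m:
    q = nodes
nodes = 28 * m
m = nodes
for r in nodes:
    r -= m * 27
    m -= process(q)
q = nodes % nodes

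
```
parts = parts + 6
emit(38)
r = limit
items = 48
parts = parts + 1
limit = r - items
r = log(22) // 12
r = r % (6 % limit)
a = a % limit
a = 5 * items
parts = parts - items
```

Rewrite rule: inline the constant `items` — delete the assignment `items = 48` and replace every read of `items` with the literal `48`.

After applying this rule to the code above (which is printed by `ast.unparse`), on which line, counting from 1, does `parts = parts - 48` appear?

10

Transformed code:
parts = parts + 6
emit(38)
r = limit
parts = parts + 1
limit = r - 48
r = log(22) // 12
r = r % (6 % limit)
a = a % limit
a = 5 * 48
parts = parts - 48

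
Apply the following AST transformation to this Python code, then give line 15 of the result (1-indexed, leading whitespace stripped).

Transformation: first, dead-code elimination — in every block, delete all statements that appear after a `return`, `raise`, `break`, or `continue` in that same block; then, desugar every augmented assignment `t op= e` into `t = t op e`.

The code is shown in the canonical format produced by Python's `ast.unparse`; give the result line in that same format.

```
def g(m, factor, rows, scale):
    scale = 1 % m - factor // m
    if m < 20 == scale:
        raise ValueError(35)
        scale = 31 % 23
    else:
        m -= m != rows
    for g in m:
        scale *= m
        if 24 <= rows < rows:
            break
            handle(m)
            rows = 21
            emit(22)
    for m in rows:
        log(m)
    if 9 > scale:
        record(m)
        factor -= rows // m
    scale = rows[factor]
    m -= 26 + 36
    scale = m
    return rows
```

Transformed code:
def g(m, factor, rows, scale):
    scale = 1 % m - factor // m
    if m < 20 == scale:
        raise ValueError(35)
    else:
        m = m - (m != rows)
    for g in m:
        scale = scale * m
        if 24 <= rows < rows:
            break
    for m in rows:
        log(m)
    if 9 > scale:
        record(m)
        factor = factor - rows // m
    scale = rows[factor]
    m = m - (26 + 36)
    scale = m
    return rows

factor = factor - rows // m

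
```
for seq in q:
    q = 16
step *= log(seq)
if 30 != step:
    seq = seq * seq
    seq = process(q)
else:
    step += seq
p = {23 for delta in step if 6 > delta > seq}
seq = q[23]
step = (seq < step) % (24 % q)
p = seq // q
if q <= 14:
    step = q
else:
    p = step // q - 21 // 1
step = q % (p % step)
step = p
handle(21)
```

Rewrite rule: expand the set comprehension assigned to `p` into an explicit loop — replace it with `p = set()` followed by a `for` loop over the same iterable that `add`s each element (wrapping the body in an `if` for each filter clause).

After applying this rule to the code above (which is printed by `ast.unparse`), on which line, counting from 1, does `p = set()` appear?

9

Transformed code:
for seq in q:
    q = 16
step *= log(seq)
if 30 != step:
    seq = seq * seq
    seq = process(q)
else:
    step += seq
p = set()
for delta in step:
    if 6 > delta > seq:
        p.add(23)
seq = q[23]
step = (seq < step) % (24 % q)
p = seq // q
if q <= 14:
    step = q
else:
    p = step // q - 21 // 1
step = q % (p % step)
step = p
handle(21)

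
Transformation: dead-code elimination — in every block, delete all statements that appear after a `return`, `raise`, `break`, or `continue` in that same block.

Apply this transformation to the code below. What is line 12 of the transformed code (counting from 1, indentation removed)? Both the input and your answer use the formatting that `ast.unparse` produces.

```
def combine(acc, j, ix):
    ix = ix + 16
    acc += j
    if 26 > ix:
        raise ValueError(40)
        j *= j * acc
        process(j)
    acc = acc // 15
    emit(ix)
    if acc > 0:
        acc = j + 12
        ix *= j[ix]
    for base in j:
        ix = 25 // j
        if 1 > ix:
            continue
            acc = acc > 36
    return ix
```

Transformed code:
def combine(acc, j, ix):
    ix = ix + 16
    acc += j
    if 26 > ix:
        raise ValueError(40)
    acc = acc // 15
    emit(ix)
    if acc > 0:
        acc = j + 12
        ix *= j[ix]
    for base in j:
        ix = 25 // j
        if 1 > ix:
            continue
    return ix

ix = 25 // j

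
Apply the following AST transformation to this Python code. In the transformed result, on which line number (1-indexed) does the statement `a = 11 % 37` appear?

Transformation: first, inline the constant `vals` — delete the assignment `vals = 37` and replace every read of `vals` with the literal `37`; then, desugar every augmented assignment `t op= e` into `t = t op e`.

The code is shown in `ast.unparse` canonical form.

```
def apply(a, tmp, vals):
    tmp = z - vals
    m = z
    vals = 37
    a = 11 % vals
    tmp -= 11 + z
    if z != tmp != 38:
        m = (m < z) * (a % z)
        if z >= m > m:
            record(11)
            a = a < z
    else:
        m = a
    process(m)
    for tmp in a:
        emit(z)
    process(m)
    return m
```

4

Transformed code:
def apply(a, tmp, vals):
    tmp = z - 37
    m = z
    a = 11 % 37
    tmp = tmp - (11 + z)
    if z != tmp != 38:
        m = (m < z) * (a % z)
        if z >= m > m:
            record(11)
            a = a < z
    else:
        m = a
    process(m)
    for tmp in a:
        emit(z)
    process(m)
    return m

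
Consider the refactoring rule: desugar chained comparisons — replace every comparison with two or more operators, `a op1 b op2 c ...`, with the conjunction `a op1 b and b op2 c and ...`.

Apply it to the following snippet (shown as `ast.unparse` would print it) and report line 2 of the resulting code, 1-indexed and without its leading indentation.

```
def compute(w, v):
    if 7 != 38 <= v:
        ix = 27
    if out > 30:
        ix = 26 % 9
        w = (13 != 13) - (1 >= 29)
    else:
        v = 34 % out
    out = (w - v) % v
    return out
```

Transformed code:
def compute(w, v):
    if 7 != 38 and 38 <= v:
        ix = 27
    if out > 30:
        ix = 26 % 9
        w = (13 != 13) - (1 >= 29)
    else:
        v = 34 % out
    out = (w - v) % v
    return out

if 7 != 38 and 38 <= v:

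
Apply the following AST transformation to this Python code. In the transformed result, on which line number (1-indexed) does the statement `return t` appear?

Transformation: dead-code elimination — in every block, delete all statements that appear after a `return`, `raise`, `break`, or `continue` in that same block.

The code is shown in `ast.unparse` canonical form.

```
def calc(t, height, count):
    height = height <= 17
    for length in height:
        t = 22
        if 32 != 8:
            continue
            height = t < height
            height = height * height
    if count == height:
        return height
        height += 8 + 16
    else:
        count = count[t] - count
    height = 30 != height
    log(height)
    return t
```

13

Transformed code:
def calc(t, height, count):
    height = height <= 17
    for length in height:
        t = 22
        if 32 != 8:
            continue
    if count == height:
        return height
    else:
        count = count[t] - count
    height = 30 != height
    log(height)
    return t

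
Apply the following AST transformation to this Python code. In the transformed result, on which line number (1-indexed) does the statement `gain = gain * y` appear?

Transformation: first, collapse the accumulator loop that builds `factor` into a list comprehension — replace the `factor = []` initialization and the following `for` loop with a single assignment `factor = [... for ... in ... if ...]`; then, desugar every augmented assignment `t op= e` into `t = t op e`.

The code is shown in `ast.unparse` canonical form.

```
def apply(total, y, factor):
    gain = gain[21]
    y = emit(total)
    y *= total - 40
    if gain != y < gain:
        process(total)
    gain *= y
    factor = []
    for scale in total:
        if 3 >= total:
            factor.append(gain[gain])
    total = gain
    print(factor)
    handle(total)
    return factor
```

7

Transformed code:
def apply(total, y, factor):
    gain = gain[21]
    y = emit(total)
    y = y * (total - 40)
    if gain != y < gain:
        process(total)
    gain = gain * y
    factor = [gain[gain] for scale in total if 3 >= total]
    total = gain
    print(factor)
    handle(total)
    return factor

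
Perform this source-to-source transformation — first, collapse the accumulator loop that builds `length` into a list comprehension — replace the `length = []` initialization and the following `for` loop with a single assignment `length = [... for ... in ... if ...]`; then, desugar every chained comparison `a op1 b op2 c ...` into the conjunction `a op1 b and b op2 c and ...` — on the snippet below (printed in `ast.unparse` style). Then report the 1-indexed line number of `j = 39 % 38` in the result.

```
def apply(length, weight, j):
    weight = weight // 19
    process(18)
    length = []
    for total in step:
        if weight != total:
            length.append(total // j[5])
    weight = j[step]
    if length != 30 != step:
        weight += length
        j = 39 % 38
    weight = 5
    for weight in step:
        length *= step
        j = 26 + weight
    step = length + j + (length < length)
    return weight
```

Transformed code:
def apply(length, weight, j):
    weight = weight // 19
    process(18)
    length = [total // j[5] for total in step if weight != total]
    weight = j[step]
    if length != 30 and 30 != step:
        weight += length
        j = 39 % 38
    weight = 5
    for weight in step:
        length *= step
        j = 26 + weight
    step = length + j + (length < length)
    return weight

8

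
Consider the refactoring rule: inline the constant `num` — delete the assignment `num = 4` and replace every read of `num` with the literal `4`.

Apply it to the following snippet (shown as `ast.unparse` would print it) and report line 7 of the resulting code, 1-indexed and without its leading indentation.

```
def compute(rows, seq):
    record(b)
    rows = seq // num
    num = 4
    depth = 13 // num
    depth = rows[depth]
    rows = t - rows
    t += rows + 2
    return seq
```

Transformed code:
def compute(rows, seq):
    record(b)
    rows = seq // 4
    depth = 13 // 4
    depth = rows[depth]
    rows = t - rows
    t += rows + 2
    return seq

t += rows + 2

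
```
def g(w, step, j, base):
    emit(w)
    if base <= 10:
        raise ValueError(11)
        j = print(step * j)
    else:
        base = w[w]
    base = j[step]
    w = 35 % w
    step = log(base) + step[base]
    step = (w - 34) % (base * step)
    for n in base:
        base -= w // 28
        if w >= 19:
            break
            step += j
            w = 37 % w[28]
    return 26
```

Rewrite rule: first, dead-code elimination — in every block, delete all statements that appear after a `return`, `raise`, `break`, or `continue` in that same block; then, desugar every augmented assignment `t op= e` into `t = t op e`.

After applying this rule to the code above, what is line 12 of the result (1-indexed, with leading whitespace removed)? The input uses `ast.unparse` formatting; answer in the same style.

Transformed code:
def g(w, step, j, base):
    emit(w)
    if base <= 10:
        raise ValueError(11)
    else:
        base = w[w]
    base = j[step]
    w = 35 % w
    step = log(base) + step[base]
    step = (w - 34) % (base * step)
    for n in base:
        base = base - w // 28
        if w >= 19:
            break
    return 26

base = base - w // 28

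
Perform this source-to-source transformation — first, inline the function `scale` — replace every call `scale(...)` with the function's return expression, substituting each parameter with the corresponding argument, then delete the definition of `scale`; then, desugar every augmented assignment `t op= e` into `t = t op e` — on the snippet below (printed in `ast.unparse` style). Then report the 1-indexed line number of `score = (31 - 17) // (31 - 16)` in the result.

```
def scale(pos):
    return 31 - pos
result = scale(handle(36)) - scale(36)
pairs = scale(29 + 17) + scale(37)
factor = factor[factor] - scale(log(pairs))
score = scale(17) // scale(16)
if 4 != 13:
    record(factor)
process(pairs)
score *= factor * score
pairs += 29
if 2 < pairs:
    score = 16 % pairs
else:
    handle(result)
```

4

Transformed code:
result = 31 - handle(36) - (31 - 36)
pairs = 31 - (29 + 17) + (31 - 37)
factor = factor[factor] - (31 - log(pairs))
score = (31 - 17) // (31 - 16)
if 4 != 13:
    record(factor)
process(pairs)
score = score * (factor * score)
pairs = pairs + 29
if 2 < pairs:
    score = 16 % pairs
else:
    handle(result)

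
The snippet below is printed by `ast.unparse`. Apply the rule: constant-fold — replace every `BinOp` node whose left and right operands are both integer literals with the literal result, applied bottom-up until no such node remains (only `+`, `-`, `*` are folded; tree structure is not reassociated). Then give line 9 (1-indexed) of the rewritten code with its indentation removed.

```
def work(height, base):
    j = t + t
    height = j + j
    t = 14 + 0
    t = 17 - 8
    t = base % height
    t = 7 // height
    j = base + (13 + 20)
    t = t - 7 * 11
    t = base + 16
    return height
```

Transformed code:
def work(height, base):
    j = t + t
    height = j + j
    t = 14
    t = 9
    t = base % height
    t = 7 // height
    j = base + 33
    t = t - 77
    t = base + 16
    return height

t = t - 77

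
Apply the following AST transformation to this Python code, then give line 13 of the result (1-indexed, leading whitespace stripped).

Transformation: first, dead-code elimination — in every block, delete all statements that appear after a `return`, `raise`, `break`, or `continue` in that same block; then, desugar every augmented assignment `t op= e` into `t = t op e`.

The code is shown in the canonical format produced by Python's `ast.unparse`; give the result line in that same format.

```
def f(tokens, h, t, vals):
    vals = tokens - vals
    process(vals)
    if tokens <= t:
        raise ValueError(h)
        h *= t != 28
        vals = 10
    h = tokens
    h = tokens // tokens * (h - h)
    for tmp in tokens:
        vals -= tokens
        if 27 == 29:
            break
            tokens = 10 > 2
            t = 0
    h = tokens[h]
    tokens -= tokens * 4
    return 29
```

tokens = tokens - tokens * 4

Transformed code:
def f(tokens, h, t, vals):
    vals = tokens - vals
    process(vals)
    if tokens <= t:
        raise ValueError(h)
    h = tokens
    h = tokens // tokens * (h - h)
    for tmp in tokens:
        vals = vals - tokens
        if 27 == 29:
            break
    h = tokens[h]
    tokens = tokens - tokens * 4
    return 29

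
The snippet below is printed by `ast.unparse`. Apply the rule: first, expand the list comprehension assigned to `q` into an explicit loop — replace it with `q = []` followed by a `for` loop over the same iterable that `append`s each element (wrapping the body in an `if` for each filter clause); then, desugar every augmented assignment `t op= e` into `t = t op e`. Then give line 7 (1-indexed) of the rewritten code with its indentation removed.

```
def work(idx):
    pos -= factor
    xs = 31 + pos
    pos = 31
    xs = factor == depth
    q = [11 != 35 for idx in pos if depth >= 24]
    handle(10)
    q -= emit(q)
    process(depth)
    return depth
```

for idx in pos:

Transformed code:
def work(idx):
    pos = pos - factor
    xs = 31 + pos
    pos = 31
    xs = factor == depth
    q = []
    for idx in pos:
        if depth >= 24:
            q.append(11 != 35)
    handle(10)
    q = q - emit(q)
    process(depth)
    return depth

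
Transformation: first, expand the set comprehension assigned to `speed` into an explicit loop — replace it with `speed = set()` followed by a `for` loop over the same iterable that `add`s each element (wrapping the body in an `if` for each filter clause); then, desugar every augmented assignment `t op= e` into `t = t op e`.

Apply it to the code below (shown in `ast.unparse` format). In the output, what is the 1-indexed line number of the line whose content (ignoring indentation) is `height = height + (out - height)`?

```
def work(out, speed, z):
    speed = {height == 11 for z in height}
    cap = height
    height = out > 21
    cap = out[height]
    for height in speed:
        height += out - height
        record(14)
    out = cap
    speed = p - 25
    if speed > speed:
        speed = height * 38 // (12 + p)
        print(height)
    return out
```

9

Transformed code:
def work(out, speed, z):
    speed = set()
    for z in height:
        speed.add(height == 11)
    cap = height
    height = out > 21
    cap = out[height]
    for height in speed:
        height = height + (out - height)
        record(14)
    out = cap
    speed = p - 25
    if speed > speed:
        speed = height * 38 // (12 + p)
        print(height)
    return out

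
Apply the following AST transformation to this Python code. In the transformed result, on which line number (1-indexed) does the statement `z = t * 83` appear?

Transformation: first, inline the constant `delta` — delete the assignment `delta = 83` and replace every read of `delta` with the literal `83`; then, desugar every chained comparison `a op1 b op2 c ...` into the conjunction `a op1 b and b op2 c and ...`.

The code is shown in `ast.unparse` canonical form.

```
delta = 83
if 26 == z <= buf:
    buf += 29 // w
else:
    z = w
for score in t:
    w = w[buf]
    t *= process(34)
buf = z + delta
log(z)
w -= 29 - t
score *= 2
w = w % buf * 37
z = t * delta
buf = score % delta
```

13

Transformed code:
if 26 == z and z <= buf:
    buf += 29 // w
else:
    z = w
for score in t:
    w = w[buf]
    t *= process(34)
buf = z + 83
log(z)
w -= 29 - t
score *= 2
w = w % buf * 37
z = t * 83
buf = score % 83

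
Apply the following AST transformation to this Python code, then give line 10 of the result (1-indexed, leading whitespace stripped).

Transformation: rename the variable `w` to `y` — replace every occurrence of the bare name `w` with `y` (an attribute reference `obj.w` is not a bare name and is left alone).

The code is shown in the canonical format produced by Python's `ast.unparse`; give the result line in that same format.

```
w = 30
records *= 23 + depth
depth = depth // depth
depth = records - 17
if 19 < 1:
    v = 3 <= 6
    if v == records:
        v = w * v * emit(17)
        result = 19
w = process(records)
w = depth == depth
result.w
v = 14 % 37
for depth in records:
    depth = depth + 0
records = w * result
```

Transformed code:
y = 30
records *= 23 + depth
depth = depth // depth
depth = records - 17
if 19 < 1:
    v = 3 <= 6
    if v == records:
        v = y * v * emit(17)
        result = 19
y = process(records)
y = depth == depth
result.w
v = 14 % 37
for depth in records:
    depth = depth + 0
records = y * result

y = process(records)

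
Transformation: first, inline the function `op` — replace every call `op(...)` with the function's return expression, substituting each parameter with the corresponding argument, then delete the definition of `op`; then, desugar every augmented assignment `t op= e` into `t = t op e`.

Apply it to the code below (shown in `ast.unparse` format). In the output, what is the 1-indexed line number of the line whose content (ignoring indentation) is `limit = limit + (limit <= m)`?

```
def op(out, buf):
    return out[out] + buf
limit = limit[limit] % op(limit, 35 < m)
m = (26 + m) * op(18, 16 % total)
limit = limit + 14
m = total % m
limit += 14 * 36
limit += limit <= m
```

Transformed code:
limit = limit[limit] % (limit[limit] + (35 < m))
m = (26 + m) * (18[18] + 16 % total)
limit = limit + 14
m = total % m
limit = limit + 14 * 36
limit = limit + (limit <= m)

6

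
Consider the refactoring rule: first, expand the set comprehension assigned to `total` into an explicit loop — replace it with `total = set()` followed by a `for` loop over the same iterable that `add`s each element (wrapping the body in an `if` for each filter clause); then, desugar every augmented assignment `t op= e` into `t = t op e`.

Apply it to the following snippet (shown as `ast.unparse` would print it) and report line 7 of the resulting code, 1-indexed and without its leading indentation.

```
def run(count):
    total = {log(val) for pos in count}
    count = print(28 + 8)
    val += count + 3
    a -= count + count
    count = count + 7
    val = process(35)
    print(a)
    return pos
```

a = a - (count + count)

Transformed code:
def run(count):
    total = set()
    for pos in count:
        total.add(log(val))
    count = print(28 + 8)
    val = val + (count + 3)
    a = a - (count + count)
    count = count + 7
    val = process(35)
    print(a)
    return pos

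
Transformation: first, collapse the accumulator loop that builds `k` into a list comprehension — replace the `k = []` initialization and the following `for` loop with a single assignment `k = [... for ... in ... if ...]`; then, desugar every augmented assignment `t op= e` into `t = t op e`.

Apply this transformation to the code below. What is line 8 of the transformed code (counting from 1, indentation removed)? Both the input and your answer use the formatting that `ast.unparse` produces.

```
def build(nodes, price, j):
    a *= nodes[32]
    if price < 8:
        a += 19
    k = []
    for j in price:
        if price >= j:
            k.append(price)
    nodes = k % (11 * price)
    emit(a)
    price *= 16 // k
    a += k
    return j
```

price = price * (16 // k)

Transformed code:
def build(nodes, price, j):
    a = a * nodes[32]
    if price < 8:
        a = a + 19
    k = [price for j in price if price >= j]
    nodes = k % (11 * price)
    emit(a)
    price = price * (16 // k)
    a = a + k
    return j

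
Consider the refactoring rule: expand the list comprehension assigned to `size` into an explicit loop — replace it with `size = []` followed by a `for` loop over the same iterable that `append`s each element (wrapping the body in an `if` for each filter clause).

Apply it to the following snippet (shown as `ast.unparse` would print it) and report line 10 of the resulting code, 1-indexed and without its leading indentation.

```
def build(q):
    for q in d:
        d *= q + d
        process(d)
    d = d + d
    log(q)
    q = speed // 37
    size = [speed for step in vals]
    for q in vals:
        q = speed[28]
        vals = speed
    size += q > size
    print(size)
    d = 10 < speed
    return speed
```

size.append(speed)

Transformed code:
def build(q):
    for q in d:
        d *= q + d
        process(d)
    d = d + d
    log(q)
    q = speed // 37
    size = []
    for step in vals:
        size.append(speed)
    for q in vals:
        q = speed[28]
        vals = speed
    size += q > size
    print(size)
    d = 10 < speed
    return speed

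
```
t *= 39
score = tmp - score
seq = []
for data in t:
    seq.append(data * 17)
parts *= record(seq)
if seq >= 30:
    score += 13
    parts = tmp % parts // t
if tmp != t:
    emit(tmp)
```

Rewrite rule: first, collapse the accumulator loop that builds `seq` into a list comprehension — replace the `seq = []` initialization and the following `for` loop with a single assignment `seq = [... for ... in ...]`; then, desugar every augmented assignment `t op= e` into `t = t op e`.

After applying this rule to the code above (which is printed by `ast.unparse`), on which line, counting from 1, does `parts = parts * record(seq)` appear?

4

Transformed code:
t = t * 39
score = tmp - score
seq = [data * 17 for data in t]
parts = parts * record(seq)
if seq >= 30:
    score = score + 13
    parts = tmp % parts // t
if tmp != t:
    emit(tmp)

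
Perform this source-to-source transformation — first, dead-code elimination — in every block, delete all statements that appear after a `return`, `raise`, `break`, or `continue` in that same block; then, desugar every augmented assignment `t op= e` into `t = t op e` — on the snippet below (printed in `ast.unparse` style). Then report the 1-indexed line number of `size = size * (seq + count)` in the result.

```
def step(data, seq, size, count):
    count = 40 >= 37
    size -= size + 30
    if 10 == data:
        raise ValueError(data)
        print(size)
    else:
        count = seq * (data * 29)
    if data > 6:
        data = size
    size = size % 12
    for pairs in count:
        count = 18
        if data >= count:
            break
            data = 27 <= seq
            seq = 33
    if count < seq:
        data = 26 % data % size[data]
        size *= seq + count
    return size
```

17

Transformed code:
def step(data, seq, size, count):
    count = 40 >= 37
    size = size - (size + 30)
    if 10 == data:
        raise ValueError(data)
    else:
        count = seq * (data * 29)
    if data > 6:
        data = size
    size = size % 12
    for pairs in count:
        count = 18
        if data >= count:
            break
    if count < seq:
        data = 26 % data % size[data]
        size = size * (seq + count)
    return size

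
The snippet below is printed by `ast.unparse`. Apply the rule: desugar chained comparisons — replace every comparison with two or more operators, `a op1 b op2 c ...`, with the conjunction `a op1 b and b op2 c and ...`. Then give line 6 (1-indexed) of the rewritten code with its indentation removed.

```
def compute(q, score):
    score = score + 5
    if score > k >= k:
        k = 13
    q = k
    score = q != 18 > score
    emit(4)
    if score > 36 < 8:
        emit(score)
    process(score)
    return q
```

Transformed code:
def compute(q, score):
    score = score + 5
    if score > k and k >= k:
        k = 13
    q = k
    score = q != 18 and 18 > score
    emit(4)
    if score > 36 and 36 < 8:
        emit(score)
    process(score)
    return q

score = q != 18 and 18 > score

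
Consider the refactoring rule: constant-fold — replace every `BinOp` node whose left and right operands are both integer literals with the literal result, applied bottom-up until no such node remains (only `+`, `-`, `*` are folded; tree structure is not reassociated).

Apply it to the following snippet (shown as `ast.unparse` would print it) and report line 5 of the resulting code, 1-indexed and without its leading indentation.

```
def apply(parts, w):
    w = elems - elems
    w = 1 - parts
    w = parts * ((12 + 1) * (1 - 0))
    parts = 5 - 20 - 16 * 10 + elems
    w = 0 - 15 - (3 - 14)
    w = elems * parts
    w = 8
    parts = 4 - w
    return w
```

parts = -175 + elems

Transformed code:
def apply(parts, w):
    w = elems - elems
    w = 1 - parts
    w = parts * 13
    parts = -175 + elems
    w = -4
    w = elems * parts
    w = 8
    parts = 4 - w
    return w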